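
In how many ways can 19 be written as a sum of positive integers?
490

p(n) counts ways to write n as a sum of positive integers (order ignored).
Euler's pentagonal recurrence: p(k) = p(k-1) + p(k-2) - p(k-5) - p(k-7) + p(k-12) + p(k-15) - ... (offsets j(3j∓1)/2, signs ++--, p(0)=1, p(<0)=0).
DP table for k = 0..18: p(0)=1, p(1)=1, p(2)=2, p(3)=3, p(4)=5, p(5)=7, p(6)=11, p(7)=15, p(8)=22, p(9)=30, p(10)=42, p(11)=56, p(12)=77, p(13)=101, p(14)=135, p(15)=176, p(16)=231, p(17)=297, p(18)=385.
Final step: p(19) = p(18) + p(17) - p(14) - p(12) + p(7) + p(4)
= 385 + 297 - 135 - 77 + 15 + 5
= 490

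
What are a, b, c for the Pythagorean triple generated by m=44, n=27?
(1207, 2376, 2665)

Euclid's formula: a = m² - n², b = 2mn, c = m² + n²
m = 44, n = 27
a = 44² - 27² = 1936 - 729 = 1207
b = 2 × 44 × 27 = 2376
c = 44² + 27² = 1936 + 729 = 2665
Verification: 1207² + 2376² = 1456849 + 5645376 = 7102225 = 2665² ✓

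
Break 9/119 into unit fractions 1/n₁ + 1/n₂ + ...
1/14 + 1/238

Greedy algorithm:
9/119: ceiling(119/9) = 14, use 1/14
1/238: ceiling(238/1) = 238, use 1/238
Result: 9/119 = 1/14 + 1/238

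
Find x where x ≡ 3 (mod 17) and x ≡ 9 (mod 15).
54

Using Chinese Remainder Theorem:
M = 17 × 15 = 255
M1 = 15, M2 = 17
y1 = 15^(-1) mod 17 = 8
y2 = 17^(-1) mod 15 = 8
x = (3×15×8 + 9×17×8) mod 255 = 54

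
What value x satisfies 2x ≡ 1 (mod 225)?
113

gcd(2, 225) = 1, so the inverse exists.
Extended Euclidean algorithm on (225, 2):
225 = 112 × 2 + 1  ⟹  1 = (1)·225 + (-112)·2
So (-112)·2 ≡ 1 (mod 225), i.e. 2^(-1) ≡ -112 ≡ 113 (mod 225).
Check: 2 × 113 = 226 ≡ 1 (mod 225)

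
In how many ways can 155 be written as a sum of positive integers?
66493182097

p(n) counts ways to write n as a sum of positive integers (order ignored).
Euler's pentagonal recurrence: p(k) = p(k-1) + p(k-2) - p(k-5) - p(k-7) + p(k-12) + p(k-15) - ... (offsets j(3j∓1)/2, signs ++--, p(0)=1, p(<0)=0).
DP table for k = 0..154: p(0)=1, p(1)=1, p(2)=2, p(3)=3, p(4)=5, p(5)=7, p(6)=11, p(7)=15, p(8)=22, p(9)=30, p(10)=42, p(11)=56, p(12)=77, p(13)=101, p(14)=135, p(15)=176, p(16)=231, p(17)=297, p(18)=385, p(19)=490, p(20)=627, p(21)=792, p(22)=1002, p(23)=1255, p(24)=1575, p(25)=1958, p(26)=2436, p(27)=3010, p(28)=3718, p(29)=4565, p(30)=5604, p(31)=6842, p(32)=8349, p(33)=10143, p(34)=12310, p(35)=14883, p(36)=17977, p(37)=21637, p(38)=26015, p(39)=31185, p(40)=37338, p(41)=44583, p(42)=53174, p(43)=63261, p(44)=75175, p(45)=89134, p(46)=105558, p(47)=124754, p(48)=147273, p(49)=173525, p(50)=204226, p(51)=239943, p(52)=281589, p(53)=329931, p(54)=386155, p(55)=451276, p(56)=526823, p(57)=614154, p(58)=715220, p(59)=831820, p(60)=966467, p(61)=1121505, p(62)=1300156, p(63)=1505499, p(64)=1741630, p(65)=2012558, p(66)=2323520, p(67)=2679689, p(68)=3087735, p(69)=3554345, p(70)=4087968, p(71)=4697205, p(72)=5392783, p(73)=6185689, p(74)=7089500, p(75)=8118264, p(76)=9289091, p(77)=10619863, p(78)=12132164, p(79)=13848650, p(80)=15796476, p(81)=18004327, p(82)=20506255, p(83)=23338469, p(84)=26543660, p(85)=30167357, p(86)=34262962, p(87)=38887673, p(88)=44108109, p(89)=49995925, p(90)=56634173, p(91)=64112359, p(92)=72533807, p(93)=82010177, p(94)=92669720, p(95)=104651419, p(96)=118114304, p(97)=133230930, p(98)=150198136, p(99)=169229875, p(100)=190569292, p(101)=214481126, p(102)=241265379, p(103)=271248950, p(104)=304801365, p(105)=342325709, p(106)=384276336, p(107)=431149389, p(108)=483502844, p(109)=541946240, p(110)=607163746, p(111)=679903203, p(112)=761002156, p(113)=851376628, p(114)=952050665, p(115)=1064144451, p(116)=1188908248, p(117)=1327710076, p(118)=1482074143, p(119)=1653668665, p(120)=1844349560, p(121)=2056148051, p(122)=2291320912, p(123)=2552338241, p(124)=2841940500, p(125)=3163127352, p(126)=3519222692, p(127)=3913864295, p(128)=4351078600, p(129)=4835271870, p(130)=5371315400, p(131)=5964539504, p(132)=6620830889, p(133)=7346629512, p(134)=8149040695, p(135)=9035836076, p(136)=10015581680, p(137)=11097645016, p(138)=12292341831, p(139)=13610949895, p(140)=15065878135, p(141)=16670689208, p(142)=18440293320, p(143)=20390982757, p(144)=22540654445, p(145)=24908858009, p(146)=27517052599, p(147)=30388671978, p(148)=33549419497, p(149)=37027355200, p(150)=40853235313, p(151)=45060624582, p(152)=49686288421, p(153)=54770336324, p(154)=60356673280.
Final step: p(155) = p(154) + p(153) - p(150) - p(148) + p(143) + p(140) - p(133) - p(129) + p(120) + p(115) - p(104) - p(98) + p(85) + p(78) - p(63) - p(55) + p(38) + p(29) - p(10) - p(0)
= 60356673280 + 54770336324 - 40853235313 - 33549419497 + 20390982757 + 15065878135 - 7346629512 - 4835271870 + 1844349560 + 1064144451 - 304801365 - 150198136 + 30167357 + 12132164 - 1505499 - 451276 + 26015 + 4565 - 42 - 1
= 66493182097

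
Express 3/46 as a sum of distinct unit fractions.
1/16 + 1/368

Greedy algorithm:
3/46: ceiling(46/3) = 16, use 1/16
1/368: ceiling(368/1) = 368, use 1/368
Result: 3/46 = 1/16 + 1/368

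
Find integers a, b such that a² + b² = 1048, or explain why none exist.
Not possible

Factorization: 1048 = 2^3 × 131
By Fermat: n is sum of two squares iff every prime p ≡ 3 (mod 4) appears to even power.
Prime(s) ≡ 3 (mod 4) with odd exponent: [(131, 1)]
Therefore 1048 cannot be expressed as a² + b².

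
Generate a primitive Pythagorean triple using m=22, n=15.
(259, 660, 709)

Euclid's formula: a = m² - n², b = 2mn, c = m² + n²
m = 22, n = 15
a = 22² - 15² = 484 - 225 = 259
b = 2 × 22 × 15 = 660
c = 22² + 15² = 484 + 225 = 709
Verification: 259² + 660² = 67081 + 435600 = 502681 = 709² ✓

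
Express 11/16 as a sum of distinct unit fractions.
1/2 + 1/6 + 1/48

Greedy algorithm:
11/16: ceiling(16/11) = 2, use 1/2
3/16: ceiling(16/3) = 6, use 1/6
1/48: ceiling(48/1) = 48, use 1/48
Result: 11/16 = 1/2 + 1/6 + 1/48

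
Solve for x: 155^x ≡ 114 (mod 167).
24

Baby-step giant-step with step n = ⌈√167⌉ = 13.
Baby steps 155^j mod 167 (j:value) for j=0..12: 0:1, 1:155, 2:144, 3:109, 4:28, 5:165, 6:24, 7:46, 8:116, 9:111, 10:4, 11:119, 12:75.
Giant-step multiplier: 155^(-13) ≡ 155^(166-13) = 155^153 ≡ 149 (mod 167).
Giant steps γ_i = 114·149^i mod 167: γ_0=114, γ_1=119 (in table at j=11).
x = i·n + j = 1·13 + 11 = 24.
Check: 155^24 ≡ 114 (mod 167).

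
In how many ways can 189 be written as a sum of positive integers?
1527273599625

p(n) counts ways to write n as a sum of positive integers (order ignored).
Euler's pentagonal recurrence: p(k) = p(k-1) + p(k-2) - p(k-5) - p(k-7) + p(k-12) + p(k-15) - ... (offsets j(3j∓1)/2, signs ++--, p(0)=1, p(<0)=0).
DP table for k = 0..188: p(0)=1, p(1)=1, p(2)=2, p(3)=3, p(4)=5, p(5)=7, p(6)=11, p(7)=15, p(8)=22, p(9)=30, p(10)=42, p(11)=56, p(12)=77, p(13)=101, p(14)=135, p(15)=176, p(16)=231, p(17)=297, p(18)=385, p(19)=490, p(20)=627, p(21)=792, p(22)=1002, p(23)=1255, p(24)=1575, p(25)=1958, p(26)=2436, p(27)=3010, p(28)=3718, p(29)=4565, p(30)=5604, p(31)=6842, p(32)=8349, p(33)=10143, p(34)=12310, p(35)=14883, p(36)=17977, p(37)=21637, p(38)=26015, p(39)=31185, p(40)=37338, p(41)=44583, p(42)=53174, p(43)=63261, p(44)=75175, p(45)=89134, p(46)=105558, p(47)=124754, p(48)=147273, p(49)=173525, p(50)=204226, p(51)=239943, p(52)=281589, p(53)=329931, p(54)=386155, p(55)=451276, p(56)=526823, p(57)=614154, p(58)=715220, p(59)=831820, p(60)=966467, p(61)=1121505, p(62)=1300156, p(63)=1505499, p(64)=1741630, p(65)=2012558, p(66)=2323520, p(67)=2679689, p(68)=3087735, p(69)=3554345, p(70)=4087968, p(71)=4697205, p(72)=5392783, p(73)=6185689, p(74)=7089500, p(75)=8118264, p(76)=9289091, p(77)=10619863, p(78)=12132164, p(79)=13848650, p(80)=15796476, p(81)=18004327, p(82)=20506255, p(83)=23338469, p(84)=26543660, p(85)=30167357, p(86)=34262962, p(87)=38887673, p(88)=44108109, p(89)=49995925, p(90)=56634173, p(91)=64112359, p(92)=72533807, p(93)=82010177, p(94)=92669720, p(95)=104651419, p(96)=118114304, p(97)=133230930, p(98)=150198136, p(99)=169229875, p(100)=190569292, p(101)=214481126, p(102)=241265379, p(103)=271248950, p(104)=304801365, p(105)=342325709, p(106)=384276336, p(107)=431149389, p(108)=483502844, p(109)=541946240, p(110)=607163746, p(111)=679903203, p(112)=761002156, p(113)=851376628, p(114)=952050665, p(115)=1064144451, p(116)=1188908248, p(117)=1327710076, p(118)=1482074143, p(119)=1653668665, p(120)=1844349560, p(121)=2056148051, p(122)=2291320912, p(123)=2552338241, p(124)=2841940500, p(125)=3163127352, p(126)=3519222692, p(127)=3913864295, p(128)=4351078600, p(129)=4835271870, p(130)=5371315400, p(131)=5964539504, p(132)=6620830889, p(133)=7346629512, p(134)=8149040695, p(135)=9035836076, p(136)=10015581680, p(137)=11097645016, p(138)=12292341831, p(139)=13610949895, p(140)=15065878135, p(141)=16670689208, p(142)=18440293320, p(143)=20390982757, p(144)=22540654445, p(145)=24908858009, p(146)=27517052599, p(147)=30388671978, p(148)=33549419497, p(149)=37027355200, p(150)=40853235313, p(151)=45060624582, p(152)=49686288421, p(153)=54770336324, p(154)=60356673280, p(155)=66493182097, p(156)=73232243759, p(157)=80630964769, p(158)=88751778802, p(159)=97662728555, p(160)=107438159466, p(161)=118159068427, p(162)=129913904637, p(163)=142798995930, p(164)=156919475295, p(165)=172389800255, p(166)=189334822579, p(167)=207890420102, p(168)=228204732751, p(169)=250438925115, p(170)=274768617130, p(171)=301384802048, p(172)=330495499613, p(173)=362326859895, p(174)=397125074750, p(175)=435157697830, p(176)=476715857290, p(177)=522115831195, p(178)=571701605655, p(179)=625846753120, p(180)=684957390936, p(181)=749474411781, p(182)=819876908323, p(183)=896684817527, p(184)=980462880430, p(185)=1071823774337, p(186)=1171432692373, p(187)=1280011042268, p(188)=1398341745571.
Final step: p(189) = p(188) + p(187) - p(184) - p(182) + p(177) + p(174) - p(167) - p(163) + p(154) + p(149) - p(138) - p(132) + p(119) + p(112) - p(97) - p(89) + p(72) + p(63) - p(44) - p(34) + p(13) + p(2)
= 1398341745571 + 1280011042268 - 980462880430 - 819876908323 + 522115831195 + 397125074750 - 207890420102 - 142798995930 + 60356673280 + 37027355200 - 12292341831 - 6620830889 + 1653668665 + 761002156 - 133230930 - 49995925 + 5392783 + 1505499 - 75175 - 12310 + 101 + 2
= 1527273599625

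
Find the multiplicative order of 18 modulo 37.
36

37 is prime, so ord(18) divides φ(37) = 36.
Divisors of 36: 1, 2, 3, 4, 6, 9, 12, 18, 36.
Repeated squaring: 18^1 ≡ 18, 18^2 ≡ 28, 18^4 ≡ 7, 18^8 ≡ 12, 18^16 ≡ 33, 18^32 ≡ 16 (mod 37).
Test 18^d mod 37 for each divisor d in increasing order:
18^1 ≡ 18
18^2 ≡ 28
18^3 = 18^2·18^1 ≡ 23
18^4 ≡ 7
18^6 = 18^4·18^2 ≡ 11
18^9 = 18^8·18^1 ≡ 31
18^12 = 18^8·18^4 ≡ 10
18^18 = 18^16·18^2 ≡ 36
18^36 = 18^32·18^4 ≡ 1  ← first divisor giving 1
The order is 36.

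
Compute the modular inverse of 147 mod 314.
47

gcd(147, 314) = 1, so the inverse exists.
Extended Euclidean algorithm on (314, 147):
314 = 2 × 147 + 20  ⟹  20 = (1)·314 + (-2)·147
147 = 7 × 20 + 7  ⟹  7 = (-7)·314 + (15)·147
20 = 2 × 7 + 6  ⟹  6 = (15)·314 + (-32)·147
7 = 1 × 6 + 1  ⟹  1 = (-22)·314 + (47)·147
So (47)·147 ≡ 1 (mod 314), i.e. 147^(-1) ≡ 47 (mod 314).
Check: 147 × 47 = 6909 ≡ 1 (mod 314)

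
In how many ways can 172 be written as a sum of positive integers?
330495499613

p(n) counts ways to write n as a sum of positive integers (order ignored).
Euler's pentagonal recurrence: p(k) = p(k-1) + p(k-2) - p(k-5) - p(k-7) + p(k-12) + p(k-15) - ... (offsets j(3j∓1)/2, signs ++--, p(0)=1, p(<0)=0).
DP table for k = 0..171: p(0)=1, p(1)=1, p(2)=2, p(3)=3, p(4)=5, p(5)=7, p(6)=11, p(7)=15, p(8)=22, p(9)=30, p(10)=42, p(11)=56, p(12)=77, p(13)=101, p(14)=135, p(15)=176, p(16)=231, p(17)=297, p(18)=385, p(19)=490, p(20)=627, p(21)=792, p(22)=1002, p(23)=1255, p(24)=1575, p(25)=1958, p(26)=2436, p(27)=3010, p(28)=3718, p(29)=4565, p(30)=5604, p(31)=6842, p(32)=8349, p(33)=10143, p(34)=12310, p(35)=14883, p(36)=17977, p(37)=21637, p(38)=26015, p(39)=31185, p(40)=37338, p(41)=44583, p(42)=53174, p(43)=63261, p(44)=75175, p(45)=89134, p(46)=105558, p(47)=124754, p(48)=147273, p(49)=173525, p(50)=204226, p(51)=239943, p(52)=281589, p(53)=329931, p(54)=386155, p(55)=451276, p(56)=526823, p(57)=614154, p(58)=715220, p(59)=831820, p(60)=966467, p(61)=1121505, p(62)=1300156, p(63)=1505499, p(64)=1741630, p(65)=2012558, p(66)=2323520, p(67)=2679689, p(68)=3087735, p(69)=3554345, p(70)=4087968, p(71)=4697205, p(72)=5392783, p(73)=6185689, p(74)=7089500, p(75)=8118264, p(76)=9289091, p(77)=10619863, p(78)=12132164, p(79)=13848650, p(80)=15796476, p(81)=18004327, p(82)=20506255, p(83)=23338469, p(84)=26543660, p(85)=30167357, p(86)=34262962, p(87)=38887673, p(88)=44108109, p(89)=49995925, p(90)=56634173, p(91)=64112359, p(92)=72533807, p(93)=82010177, p(94)=92669720, p(95)=104651419, p(96)=118114304, p(97)=133230930, p(98)=150198136, p(99)=169229875, p(100)=190569292, p(101)=214481126, p(102)=241265379, p(103)=271248950, p(104)=304801365, p(105)=342325709, p(106)=384276336, p(107)=431149389, p(108)=483502844, p(109)=541946240, p(110)=607163746, p(111)=679903203, p(112)=761002156, p(113)=851376628, p(114)=952050665, p(115)=1064144451, p(116)=1188908248, p(117)=1327710076, p(118)=1482074143, p(119)=1653668665, p(120)=1844349560, p(121)=2056148051, p(122)=2291320912, p(123)=2552338241, p(124)=2841940500, p(125)=3163127352, p(126)=3519222692, p(127)=3913864295, p(128)=4351078600, p(129)=4835271870, p(130)=5371315400, p(131)=5964539504, p(132)=6620830889, p(133)=7346629512, p(134)=8149040695, p(135)=9035836076, p(136)=10015581680, p(137)=11097645016, p(138)=12292341831, p(139)=13610949895, p(140)=15065878135, p(141)=16670689208, p(142)=18440293320, p(143)=20390982757, p(144)=22540654445, p(145)=24908858009, p(146)=27517052599, p(147)=30388671978, p(148)=33549419497, p(149)=37027355200, p(150)=40853235313, p(151)=45060624582, p(152)=49686288421, p(153)=54770336324, p(154)=60356673280, p(155)=66493182097, p(156)=73232243759, p(157)=80630964769, p(158)=88751778802, p(159)=97662728555, p(160)=107438159466, p(161)=118159068427, p(162)=129913904637, p(163)=142798995930, p(164)=156919475295, p(165)=172389800255, p(166)=189334822579, p(167)=207890420102, p(168)=228204732751, p(169)=250438925115, p(170)=274768617130, p(171)=301384802048.
Final step: p(172) = p(171) + p(170) - p(167) - p(165) + p(160) + p(157) - p(150) - p(146) + p(137) + p(132) - p(121) - p(115) + p(102) + p(95) - p(80) - p(72) + p(55) + p(46) - p(27) - p(17)
= 301384802048 + 274768617130 - 207890420102 - 172389800255 + 107438159466 + 80630964769 - 40853235313 - 27517052599 + 11097645016 + 6620830889 - 2056148051 - 1064144451 + 241265379 + 104651419 - 15796476 - 5392783 + 451276 + 105558 - 3010 - 297
= 330495499613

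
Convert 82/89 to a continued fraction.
[0; 1, 11, 1, 2, 2]

Euclidean algorithm steps:
82 = 0 × 89 + 82
89 = 1 × 82 + 7
82 = 11 × 7 + 5
7 = 1 × 5 + 2
5 = 2 × 2 + 1
2 = 2 × 1 + 0
Continued fraction: [0; 1, 11, 1, 2, 2]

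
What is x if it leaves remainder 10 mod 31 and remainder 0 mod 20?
320

Using Chinese Remainder Theorem:
M = 31 × 20 = 620
M1 = 20, M2 = 31
y1 = 20^(-1) mod 31 = 14
y2 = 31^(-1) mod 20 = 11
x = (10×20×14 + 0×31×11) mod 620 = 320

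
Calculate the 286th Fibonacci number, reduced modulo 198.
107

Matrix identity: Q^n = [[F_(n+1), F_n], [F_n, F_(n-1)]] with Q = [[1,1],[1,0]].
n = 286 = 100011110₂. Square-and-multiply, entries mod 198:
Q^1 = [[1,1],[1,0]]
Q^2 = (Q^1)² = [[2,1],[1,1]]
Q^4 = (Q^2)² = [[5,3],[3,2]]
Q^8 = (Q^4)² = [[34,21],[21,13]]
Q^17 = (Q^8)²·Q = [[10,13],[13,195]]
Q^35 = (Q^17)²·Q = [[162,71],[71,91]]
Q^71 = (Q^35)²·Q = [[144,1],[1,143]]
Q^143 = (Q^71)²·Q = [[36,145],[145,89]]
Q^286 = (Q^143)² = [[145,107],[107,38]]
F_286 mod 198 = Q^286[0][1] = 107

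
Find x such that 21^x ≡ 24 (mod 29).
12

Baby-step giant-step with step n = ⌈√29⌉ = 6.
Baby steps 21^j mod 29 (j:value) for j=0..5: 0:1, 1:21, 2:6, 3:10, 4:7, 5:2.
Giant-step multiplier: 21^(-6) ≡ 21^(28-6) = 21^22 ≡ 9 (mod 29).
Giant steps γ_i = 24·9^i mod 29: γ_0=24, γ_1=13, γ_2=1 (in table at j=0).
x = i·n + j = 2·6 + 0 = 12.
Check: 21^12 ≡ 24 (mod 29).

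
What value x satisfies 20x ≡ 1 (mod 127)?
108

gcd(20, 127) = 1, so the inverse exists.
Extended Euclidean algorithm on (127, 20):
127 = 6 × 20 + 7  ⟹  7 = (1)·127 + (-6)·20
20 = 2 × 7 + 6  ⟹  6 = (-2)·127 + (13)·20
7 = 1 × 6 + 1  ⟹  1 = (3)·127 + (-19)·20
So (-19)·20 ≡ 1 (mod 127), i.e. 20^(-1) ≡ -19 ≡ 108 (mod 127).
Check: 20 × 108 = 2160 ≡ 1 (mod 127)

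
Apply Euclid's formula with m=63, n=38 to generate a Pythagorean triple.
(2525, 4788, 5413)

Euclid's formula: a = m² - n², b = 2mn, c = m² + n²
m = 63, n = 38
a = 63² - 38² = 3969 - 1444 = 2525
b = 2 × 63 × 38 = 4788
c = 63² + 38² = 3969 + 1444 = 5413
Verification: 2525² + 4788² = 6375625 + 22924944 = 29300569 = 5413² ✓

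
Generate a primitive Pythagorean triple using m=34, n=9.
(1075, 612, 1237)

Euclid's formula: a = m² - n², b = 2mn, c = m² + n²
m = 34, n = 9
a = 34² - 9² = 1156 - 81 = 1075
b = 2 × 34 × 9 = 612
c = 34² + 9² = 1156 + 81 = 1237
Verification: 1075² + 612² = 1155625 + 374544 = 1530169 = 1237² ✓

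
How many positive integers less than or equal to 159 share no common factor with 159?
104

159 = 3 × 53
φ(n) = n × ∏(1 - 1/p) for each prime p dividing n
φ(159) = 159 × (1 - 1/3) × (1 - 1/53) = 104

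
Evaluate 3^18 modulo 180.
9

Repeated squaring. Binary of 18 = 10010.
3^1 ≡ 3 (mod 180); 3^2 ≡ 9 (mod 180); 3^4 ≡ 81 (mod 180); 3^8 ≡ 81 (mod 180); 3^16 ≡ 81 (mod 180)
3^18 = 3^2 × 3^16 ≡ 9 (mod 180)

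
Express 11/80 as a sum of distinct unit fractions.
1/8 + 1/80

Greedy algorithm:
11/80: ceiling(80/11) = 8, use 1/8
1/80: ceiling(80/1) = 80, use 1/80
Result: 11/80 = 1/8 + 1/80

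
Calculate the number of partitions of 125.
3163127352

p(n) counts ways to write n as a sum of positive integers (order ignored).
Euler's pentagonal recurrence: p(k) = p(k-1) + p(k-2) - p(k-5) - p(k-7) + p(k-12) + p(k-15) - ... (offsets j(3j∓1)/2, signs ++--, p(0)=1, p(<0)=0).
DP table for k = 0..124: p(0)=1, p(1)=1, p(2)=2, p(3)=3, p(4)=5, p(5)=7, p(6)=11, p(7)=15, p(8)=22, p(9)=30, p(10)=42, p(11)=56, p(12)=77, p(13)=101, p(14)=135, p(15)=176, p(16)=231, p(17)=297, p(18)=385, p(19)=490, p(20)=627, p(21)=792, p(22)=1002, p(23)=1255, p(24)=1575, p(25)=1958, p(26)=2436, p(27)=3010, p(28)=3718, p(29)=4565, p(30)=5604, p(31)=6842, p(32)=8349, p(33)=10143, p(34)=12310, p(35)=14883, p(36)=17977, p(37)=21637, p(38)=26015, p(39)=31185, p(40)=37338, p(41)=44583, p(42)=53174, p(43)=63261, p(44)=75175, p(45)=89134, p(46)=105558, p(47)=124754, p(48)=147273, p(49)=173525, p(50)=204226, p(51)=239943, p(52)=281589, p(53)=329931, p(54)=386155, p(55)=451276, p(56)=526823, p(57)=614154, p(58)=715220, p(59)=831820, p(60)=966467, p(61)=1121505, p(62)=1300156, p(63)=1505499, p(64)=1741630, p(65)=2012558, p(66)=2323520, p(67)=2679689, p(68)=3087735, p(69)=3554345, p(70)=4087968, p(71)=4697205, p(72)=5392783, p(73)=6185689, p(74)=7089500, p(75)=8118264, p(76)=9289091, p(77)=10619863, p(78)=12132164, p(79)=13848650, p(80)=15796476, p(81)=18004327, p(82)=20506255, p(83)=23338469, p(84)=26543660, p(85)=30167357, p(86)=34262962, p(87)=38887673, p(88)=44108109, p(89)=49995925, p(90)=56634173, p(91)=64112359, p(92)=72533807, p(93)=82010177, p(94)=92669720, p(95)=104651419, p(96)=118114304, p(97)=133230930, p(98)=150198136, p(99)=169229875, p(100)=190569292, p(101)=214481126, p(102)=241265379, p(103)=271248950, p(104)=304801365, p(105)=342325709, p(106)=384276336, p(107)=431149389, p(108)=483502844, p(109)=541946240, p(110)=607163746, p(111)=679903203, p(112)=761002156, p(113)=851376628, p(114)=952050665, p(115)=1064144451, p(116)=1188908248, p(117)=1327710076, p(118)=1482074143, p(119)=1653668665, p(120)=1844349560, p(121)=2056148051, p(122)=2291320912, p(123)=2552338241, p(124)=2841940500.
Final step: p(125) = p(124) + p(123) - p(120) - p(118) + p(113) + p(110) - p(103) - p(99) + p(90) + p(85) - p(74) - p(68) + p(55) + p(48) - p(33) - p(25) + p(8)
= 2841940500 + 2552338241 - 1844349560 - 1482074143 + 851376628 + 607163746 - 271248950 - 169229875 + 56634173 + 30167357 - 7089500 - 3087735 + 451276 + 147273 - 10143 - 1958 + 22
= 3163127352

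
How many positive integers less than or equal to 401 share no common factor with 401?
400

401 = 401
φ(n) = n × ∏(1 - 1/p) for each prime p dividing n
φ(401) = 401 × (1 - 1/401) = 400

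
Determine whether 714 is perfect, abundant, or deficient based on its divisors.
abundant

Proper divisors of 714: sum = 1 + 2 + 3 + 6 + 7 + 14 + 17 + 21 + 34 + 42 + 51 + 102 + 119 + 238 + 357 = 1014
Since 1014 > 714, 714 is abundant.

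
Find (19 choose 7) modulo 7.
2

Using Lucas' theorem:
Write n=19 and k=7 in base 7:
n in base 7: [2, 5]
k in base 7: [1, 0]
C(19,7) mod 7 = ∏ C(n_i, k_i) mod 7
Digit binomials (mod 7): C(2,1) = 2; C(5,0) = 1
Product: 2 × 1 = 2 ≡ 2 (mod 7)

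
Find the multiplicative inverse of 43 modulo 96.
67

gcd(43, 96) = 1, so the inverse exists.
Extended Euclidean algorithm on (96, 43):
96 = 2 × 43 + 10  ⟹  10 = (1)·96 + (-2)·43
43 = 4 × 10 + 3  ⟹  3 = (-4)·96 + (9)·43
10 = 3 × 3 + 1  ⟹  1 = (13)·96 + (-29)·43
So (-29)·43 ≡ 1 (mod 96), i.e. 43^(-1) ≡ -29 ≡ 67 (mod 96).
Check: 43 × 67 = 2881 ≡ 1 (mod 96)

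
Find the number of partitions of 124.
2841940500

p(n) counts ways to write n as a sum of positive integers (order ignored).
Euler's pentagonal recurrence: p(k) = p(k-1) + p(k-2) - p(k-5) - p(k-7) + p(k-12) + p(k-15) - ... (offsets j(3j∓1)/2, signs ++--, p(0)=1, p(<0)=0).
DP table for k = 0..123: p(0)=1, p(1)=1, p(2)=2, p(3)=3, p(4)=5, p(5)=7, p(6)=11, p(7)=15, p(8)=22, p(9)=30, p(10)=42, p(11)=56, p(12)=77, p(13)=101, p(14)=135, p(15)=176, p(16)=231, p(17)=297, p(18)=385, p(19)=490, p(20)=627, p(21)=792, p(22)=1002, p(23)=1255, p(24)=1575, p(25)=1958, p(26)=2436, p(27)=3010, p(28)=3718, p(29)=4565, p(30)=5604, p(31)=6842, p(32)=8349, p(33)=10143, p(34)=12310, p(35)=14883, p(36)=17977, p(37)=21637, p(38)=26015, p(39)=31185, p(40)=37338, p(41)=44583, p(42)=53174, p(43)=63261, p(44)=75175, p(45)=89134, p(46)=105558, p(47)=124754, p(48)=147273, p(49)=173525, p(50)=204226, p(51)=239943, p(52)=281589, p(53)=329931, p(54)=386155, p(55)=451276, p(56)=526823, p(57)=614154, p(58)=715220, p(59)=831820, p(60)=966467, p(61)=1121505, p(62)=1300156, p(63)=1505499, p(64)=1741630, p(65)=2012558, p(66)=2323520, p(67)=2679689, p(68)=3087735, p(69)=3554345, p(70)=4087968, p(71)=4697205, p(72)=5392783, p(73)=6185689, p(74)=7089500, p(75)=8118264, p(76)=9289091, p(77)=10619863, p(78)=12132164, p(79)=13848650, p(80)=15796476, p(81)=18004327, p(82)=20506255, p(83)=23338469, p(84)=26543660, p(85)=30167357, p(86)=34262962, p(87)=38887673, p(88)=44108109, p(89)=49995925, p(90)=56634173, p(91)=64112359, p(92)=72533807, p(93)=82010177, p(94)=92669720, p(95)=104651419, p(96)=118114304, p(97)=133230930, p(98)=150198136, p(99)=169229875, p(100)=190569292, p(101)=214481126, p(102)=241265379, p(103)=271248950, p(104)=304801365, p(105)=342325709, p(106)=384276336, p(107)=431149389, p(108)=483502844, p(109)=541946240, p(110)=607163746, p(111)=679903203, p(112)=761002156, p(113)=851376628, p(114)=952050665, p(115)=1064144451, p(116)=1188908248, p(117)=1327710076, p(118)=1482074143, p(119)=1653668665, p(120)=1844349560, p(121)=2056148051, p(122)=2291320912, p(123)=2552338241.
Final step: p(124) = p(123) + p(122) - p(119) - p(117) + p(112) + p(109) - p(102) - p(98) + p(89) + p(84) - p(73) - p(67) + p(54) + p(47) - p(32) - p(24) + p(7)
= 2552338241 + 2291320912 - 1653668665 - 1327710076 + 761002156 + 541946240 - 241265379 - 150198136 + 49995925 + 26543660 - 6185689 - 2679689 + 386155 + 124754 - 8349 - 1575 + 15
= 2841940500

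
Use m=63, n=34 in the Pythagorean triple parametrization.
(2813, 4284, 5125)

Euclid's formula: a = m² - n², b = 2mn, c = m² + n²
m = 63, n = 34
a = 63² - 34² = 3969 - 1156 = 2813
b = 2 × 63 × 34 = 4284
c = 63² + 34² = 3969 + 1156 = 5125
Verification: 2813² + 4284² = 7912969 + 18352656 = 26265625 = 5125² ✓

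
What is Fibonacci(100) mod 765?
30

Matrix identity: Q^n = [[F_(n+1), F_n], [F_n, F_(n-1)]] with Q = [[1,1],[1,0]].
n = 100 = 1100100₂. Square-and-multiply, entries mod 765:
Q^1 = [[1,1],[1,0]]
Q^3 = (Q^1)²·Q = [[3,2],[2,1]]
Q^6 = (Q^3)² = [[13,8],[8,5]]
Q^12 = (Q^6)² = [[233,144],[144,89]]
Q^25 = (Q^12)²·Q = [[523,55],[55,468]]
Q^50 = (Q^25)² = [[389,190],[190,199]]
Q^100 = (Q^50)² = [[761,30],[30,731]]
F_100 mod 765 = Q^100[0][1] = 30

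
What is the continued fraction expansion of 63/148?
[0; 2, 2, 1, 6, 3]

Euclidean algorithm steps:
63 = 0 × 148 + 63
148 = 2 × 63 + 22
63 = 2 × 22 + 19
22 = 1 × 19 + 3
19 = 6 × 3 + 1
3 = 3 × 1 + 0
Continued fraction: [0; 2, 2, 1, 6, 3]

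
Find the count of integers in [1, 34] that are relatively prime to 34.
16

34 = 2 × 17
φ(n) = n × ∏(1 - 1/p) for each prime p dividing n
φ(34) = 34 × (1 - 1/2) × (1 - 1/17) = 16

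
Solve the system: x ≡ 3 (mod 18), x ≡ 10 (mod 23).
309

Using Chinese Remainder Theorem:
M = 18 × 23 = 414
M1 = 23, M2 = 18
y1 = 23^(-1) mod 18 = 11
y2 = 18^(-1) mod 23 = 9
x = (3×23×11 + 10×18×9) mod 414 = 309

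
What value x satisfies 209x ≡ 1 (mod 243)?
50

gcd(209, 243) = 1, so the inverse exists.
Extended Euclidean algorithm on (243, 209):
243 = 1 × 209 + 34  ⟹  34 = (1)·243 + (-1)·209
209 = 6 × 34 + 5  ⟹  5 = (-6)·243 + (7)·209
34 = 6 × 5 + 4  ⟹  4 = (37)·243 + (-43)·209
5 = 1 × 4 + 1  ⟹  1 = (-43)·243 + (50)·209
So (50)·209 ≡ 1 (mod 243), i.e. 209^(-1) ≡ 50 (mod 243).
Check: 209 × 50 = 10450 ≡ 1 (mod 243)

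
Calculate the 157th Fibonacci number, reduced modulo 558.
323

Matrix identity: Q^n = [[F_(n+1), F_n], [F_n, F_(n-1)]] with Q = [[1,1],[1,0]].
n = 157 = 10011101₂. Square-and-multiply, entries mod 558:
Q^1 = [[1,1],[1,0]]
Q^2 = (Q^1)² = [[2,1],[1,1]]
Q^4 = (Q^2)² = [[5,3],[3,2]]
Q^9 = (Q^4)²·Q = [[55,34],[34,21]]
Q^19 = (Q^9)²·Q = [[69,275],[275,352]]
Q^39 = (Q^19)²·Q = [[303,34],[34,269]]
Q^78 = (Q^39)² = [[337,476],[476,419]]
Q^157 = (Q^78)²·Q = [[269,323],[323,504]]
F_157 mod 558 = Q^157[0][1] = 323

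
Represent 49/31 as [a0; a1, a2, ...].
[1; 1, 1, 2, 1, 1, 2]

Euclidean algorithm steps:
49 = 1 × 31 + 18
31 = 1 × 18 + 13
18 = 1 × 13 + 5
13 = 2 × 5 + 3
5 = 1 × 3 + 2
3 = 1 × 2 + 1
2 = 2 × 1 + 0
Continued fraction: [1; 1, 1, 2, 1, 1, 2]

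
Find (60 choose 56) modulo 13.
5

Using Lucas' theorem:
Write n=60 and k=56 in base 13:
n in base 13: [4, 8]
k in base 13: [4, 4]
C(60,56) mod 13 = ∏ C(n_i, k_i) mod 13
Digit binomials (mod 13): C(4,4) = 1; C(8,4) = 70 ≡ 5
Product: 1 × 5 = 5 ≡ 5 (mod 13)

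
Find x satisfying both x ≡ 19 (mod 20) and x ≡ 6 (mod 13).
19

Using Chinese Remainder Theorem:
M = 20 × 13 = 260
M1 = 13, M2 = 20
y1 = 13^(-1) mod 20 = 17
y2 = 20^(-1) mod 13 = 2
x = (19×13×17 + 6×20×2) mod 260 = 19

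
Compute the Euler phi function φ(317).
316

317 = 317
φ(n) = n × ∏(1 - 1/p) for each prime p dividing n
φ(317) = 317 × (1 - 1/317) = 316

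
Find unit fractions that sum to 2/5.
1/3 + 1/15

Greedy algorithm:
2/5: ceiling(5/2) = 3, use 1/3
1/15: ceiling(15/1) = 15, use 1/15
Result: 2/5 = 1/3 + 1/15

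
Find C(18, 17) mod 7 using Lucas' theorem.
4

Using Lucas' theorem:
Write n=18 and k=17 in base 7:
n in base 7: [2, 4]
k in base 7: [2, 3]
C(18,17) mod 7 = ∏ C(n_i, k_i) mod 7
Digit binomials (mod 7): C(2,2) = 1; C(4,3) = 4
Product: 1 × 4 = 4 ≡ 4 (mod 7)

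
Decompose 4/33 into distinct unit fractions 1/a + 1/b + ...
1/9 + 1/99

Greedy algorithm:
4/33: ceiling(33/4) = 9, use 1/9
1/99: ceiling(99/1) = 99, use 1/99
Result: 4/33 = 1/9 + 1/99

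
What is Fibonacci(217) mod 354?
79

Matrix identity: Q^n = [[F_(n+1), F_n], [F_n, F_(n-1)]] with Q = [[1,1],[1,0]].
n = 217 = 11011001₂. Square-and-multiply, entries mod 354:
Q^1 = [[1,1],[1,0]]
Q^3 = (Q^1)²·Q = [[3,2],[2,1]]
Q^6 = (Q^3)² = [[13,8],[8,5]]
Q^13 = (Q^6)²·Q = [[23,233],[233,144]]
Q^27 = (Q^13)²·Q = [[273,302],[302,325]]
Q^54 = (Q^27)² = [[61,56],[56,5]]
Q^108 = (Q^54)² = [[131,156],[156,329]]
Q^217 = (Q^108)²·Q = [[331,79],[79,252]]
F_217 mod 354 = Q^217[0][1] = 79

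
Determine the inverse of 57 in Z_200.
193

gcd(57, 200) = 1, so the inverse exists.
Extended Euclidean algorithm on (200, 57):
200 = 3 × 57 + 29  ⟹  29 = (1)·200 + (-3)·57
57 = 1 × 29 + 28  ⟹  28 = (-1)·200 + (4)·57
29 = 1 × 28 + 1  ⟹  1 = (2)·200 + (-7)·57
So (-7)·57 ≡ 1 (mod 200), i.e. 57^(-1) ≡ -7 ≡ 193 (mod 200).
Check: 57 × 193 = 11001 ≡ 1 (mod 200)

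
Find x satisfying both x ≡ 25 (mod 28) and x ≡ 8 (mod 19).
445

Using Chinese Remainder Theorem:
M = 28 × 19 = 532
M1 = 19, M2 = 28
y1 = 19^(-1) mod 28 = 3
y2 = 28^(-1) mod 19 = 17
x = (25×19×3 + 8×28×17) mod 532 = 445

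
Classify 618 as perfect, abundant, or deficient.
abundant

Proper divisors of 618: sum = 1 + 2 + 3 + 6 + 103 + 206 + 309 = 630
Since 630 > 618, 618 is abundant.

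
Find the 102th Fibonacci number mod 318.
98

Matrix identity: Q^n = [[F_(n+1), F_n], [F_n, F_(n-1)]] with Q = [[1,1],[1,0]].
n = 102 = 1100110₂. Square-and-multiply, entries mod 318:
Q^1 = [[1,1],[1,0]]
Q^3 = (Q^1)²·Q = [[3,2],[2,1]]
Q^6 = (Q^3)² = [[13,8],[8,5]]
Q^12 = (Q^6)² = [[233,144],[144,89]]
Q^25 = (Q^12)²·Q = [[235,295],[295,258]]
Q^51 = (Q^25)²·Q = [[213,104],[104,109]]
Q^102 = (Q^51)² = [[217,98],[98,119]]
F_102 mod 318 = Q^102[0][1] = 98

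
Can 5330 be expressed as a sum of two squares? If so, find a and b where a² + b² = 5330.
1² + 73² (a=1, b=73)

Factorization: 5330 = 2 × 5 × 13 × 41
By Fermat: n is sum of two squares iff every prime p ≡ 3 (mod 4) appears to even power.
All primes ≡ 3 (mod 4) appear to even power.
Search a = 0, 1, 2, … for 5330 - a² a perfect square: first hit at a = 1: 5330 - 1 = 5329 = 73².
5330 = 1² + 73² = 1 + 5329 ✓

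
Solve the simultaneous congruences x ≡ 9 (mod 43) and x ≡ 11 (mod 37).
1084

Using Chinese Remainder Theorem:
M = 43 × 37 = 1591
M1 = 37, M2 = 43
y1 = 37^(-1) mod 43 = 7
y2 = 43^(-1) mod 37 = 31
x = (9×37×7 + 11×43×31) mod 1591 = 1084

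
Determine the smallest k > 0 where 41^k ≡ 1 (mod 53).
52

53 is prime, so ord(41) divides φ(53) = 52.
Divisors of 52: 1, 2, 4, 13, 26, 52.
Repeated squaring: 41^1 ≡ 41, 41^2 ≡ 38, 41^4 ≡ 13, 41^8 ≡ 10, 41^16 ≡ 47, 41^32 ≡ 36 (mod 53).
Test 41^d mod 53 for each divisor d in increasing order:
41^1 ≡ 41
41^2 ≡ 38
41^4 ≡ 13
41^13 = 41^8·41^4·41^1 ≡ 30
41^26 = 41^16·41^8·41^2 ≡ 52
41^52 = 41^32·41^16·41^4 ≡ 1  ← first divisor giving 1
The order is 52.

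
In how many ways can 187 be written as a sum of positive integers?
1280011042268

p(n) counts ways to write n as a sum of positive integers (order ignored).
Euler's pentagonal recurrence: p(k) = p(k-1) + p(k-2) - p(k-5) - p(k-7) + p(k-12) + p(k-15) - ... (offsets j(3j∓1)/2, signs ++--, p(0)=1, p(<0)=0).
DP table for k = 0..186: p(0)=1, p(1)=1, p(2)=2, p(3)=3, p(4)=5, p(5)=7, p(6)=11, p(7)=15, p(8)=22, p(9)=30, p(10)=42, p(11)=56, p(12)=77, p(13)=101, p(14)=135, p(15)=176, p(16)=231, p(17)=297, p(18)=385, p(19)=490, p(20)=627, p(21)=792, p(22)=1002, p(23)=1255, p(24)=1575, p(25)=1958, p(26)=2436, p(27)=3010, p(28)=3718, p(29)=4565, p(30)=5604, p(31)=6842, p(32)=8349, p(33)=10143, p(34)=12310, p(35)=14883, p(36)=17977, p(37)=21637, p(38)=26015, p(39)=31185, p(40)=37338, p(41)=44583, p(42)=53174, p(43)=63261, p(44)=75175, p(45)=89134, p(46)=105558, p(47)=124754, p(48)=147273, p(49)=173525, p(50)=204226, p(51)=239943, p(52)=281589, p(53)=329931, p(54)=386155, p(55)=451276, p(56)=526823, p(57)=614154, p(58)=715220, p(59)=831820, p(60)=966467, p(61)=1121505, p(62)=1300156, p(63)=1505499, p(64)=1741630, p(65)=2012558, p(66)=2323520, p(67)=2679689, p(68)=3087735, p(69)=3554345, p(70)=4087968, p(71)=4697205, p(72)=5392783, p(73)=6185689, p(74)=7089500, p(75)=8118264, p(76)=9289091, p(77)=10619863, p(78)=12132164, p(79)=13848650, p(80)=15796476, p(81)=18004327, p(82)=20506255, p(83)=23338469, p(84)=26543660, p(85)=30167357, p(86)=34262962, p(87)=38887673, p(88)=44108109, p(89)=49995925, p(90)=56634173, p(91)=64112359, p(92)=72533807, p(93)=82010177, p(94)=92669720, p(95)=104651419, p(96)=118114304, p(97)=133230930, p(98)=150198136, p(99)=169229875, p(100)=190569292, p(101)=214481126, p(102)=241265379, p(103)=271248950, p(104)=304801365, p(105)=342325709, p(106)=384276336, p(107)=431149389, p(108)=483502844, p(109)=541946240, p(110)=607163746, p(111)=679903203, p(112)=761002156, p(113)=851376628, p(114)=952050665, p(115)=1064144451, p(116)=1188908248, p(117)=1327710076, p(118)=1482074143, p(119)=1653668665, p(120)=1844349560, p(121)=2056148051, p(122)=2291320912, p(123)=2552338241, p(124)=2841940500, p(125)=3163127352, p(126)=3519222692, p(127)=3913864295, p(128)=4351078600, p(129)=4835271870, p(130)=5371315400, p(131)=5964539504, p(132)=6620830889, p(133)=7346629512, p(134)=8149040695, p(135)=9035836076, p(136)=10015581680, p(137)=11097645016, p(138)=12292341831, p(139)=13610949895, p(140)=15065878135, p(141)=16670689208, p(142)=18440293320, p(143)=20390982757, p(144)=22540654445, p(145)=24908858009, p(146)=27517052599, p(147)=30388671978, p(148)=33549419497, p(149)=37027355200, p(150)=40853235313, p(151)=45060624582, p(152)=49686288421, p(153)=54770336324, p(154)=60356673280, p(155)=66493182097, p(156)=73232243759, p(157)=80630964769, p(158)=88751778802, p(159)=97662728555, p(160)=107438159466, p(161)=118159068427, p(162)=129913904637, p(163)=142798995930, p(164)=156919475295, p(165)=172389800255, p(166)=189334822579, p(167)=207890420102, p(168)=228204732751, p(169)=250438925115, p(170)=274768617130, p(171)=301384802048, p(172)=330495499613, p(173)=362326859895, p(174)=397125074750, p(175)=435157697830, p(176)=476715857290, p(177)=522115831195, p(178)=571701605655, p(179)=625846753120, p(180)=684957390936, p(181)=749474411781, p(182)=819876908323, p(183)=896684817527, p(184)=980462880430, p(185)=1071823774337, p(186)=1171432692373.
Final step: p(187) = p(186) + p(185) - p(182) - p(180) + p(175) + p(172) - p(165) - p(161) + p(152) + p(147) - p(136) - p(130) + p(117) + p(110) - p(95) - p(87) + p(70) + p(61) - p(42) - p(32) + p(11) + p(0)
= 1171432692373 + 1071823774337 - 819876908323 - 684957390936 + 435157697830 + 330495499613 - 172389800255 - 118159068427 + 49686288421 + 30388671978 - 10015581680 - 5371315400 + 1327710076 + 607163746 - 104651419 - 38887673 + 4087968 + 1121505 - 53174 - 8349 + 56 + 1
= 1280011042268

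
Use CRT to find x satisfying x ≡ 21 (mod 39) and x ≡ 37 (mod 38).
645

Using Chinese Remainder Theorem:
M = 39 × 38 = 1482
M1 = 38, M2 = 39
y1 = 38^(-1) mod 39 = 38
y2 = 39^(-1) mod 38 = 1
x = (21×38×38 + 37×39×1) mod 1482 = 645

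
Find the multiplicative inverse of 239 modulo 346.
97

gcd(239, 346) = 1, so the inverse exists.
Extended Euclidean algorithm on (346, 239):
346 = 1 × 239 + 107  ⟹  107 = (1)·346 + (-1)·239
239 = 2 × 107 + 25  ⟹  25 = (-2)·346 + (3)·239
107 = 4 × 25 + 7  ⟹  7 = (9)·346 + (-13)·239
25 = 3 × 7 + 4  ⟹  4 = (-29)·346 + (42)·239
7 = 1 × 4 + 3  ⟹  3 = (38)·346 + (-55)·239
4 = 1 × 3 + 1  ⟹  1 = (-67)·346 + (97)·239
So (97)·239 ≡ 1 (mod 346), i.e. 239^(-1) ≡ 97 (mod 346).
Check: 239 × 97 = 23183 ≡ 1 (mod 346)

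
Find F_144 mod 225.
108

Matrix identity: Q^n = [[F_(n+1), F_n], [F_n, F_(n-1)]] with Q = [[1,1],[1,0]].
n = 144 = 10010000₂. Square-and-multiply, entries mod 225:
Q^1 = [[1,1],[1,0]]
Q^2 = (Q^1)² = [[2,1],[1,1]]
Q^4 = (Q^2)² = [[5,3],[3,2]]
Q^9 = (Q^4)²·Q = [[55,34],[34,21]]
Q^18 = (Q^9)² = [[131,109],[109,22]]
Q^36 = (Q^18)² = [[17,27],[27,215]]
Q^72 = (Q^36)² = [[118,189],[189,154]]
Q^144 = (Q^72)² = [[145,108],[108,37]]
F_144 mod 225 = Q^144[0][1] = 108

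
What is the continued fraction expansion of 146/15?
[9; 1, 2, 1, 3]

Euclidean algorithm steps:
146 = 9 × 15 + 11
15 = 1 × 11 + 4
11 = 2 × 4 + 3
4 = 1 × 3 + 1
3 = 3 × 1 + 0
Continued fraction: [9; 1, 2, 1, 3]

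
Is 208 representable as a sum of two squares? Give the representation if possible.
8² + 12² (a=8, b=12)

Factorization: 208 = 2^4 × 13
By Fermat: n is sum of two squares iff every prime p ≡ 3 (mod 4) appears to even power.
All primes ≡ 3 (mod 4) appear to even power.
Search a = 0, 1, 2, … for 208 - a² a perfect square: first hit at a = 8: 208 - 64 = 144 = 12².
208 = 8² + 12² = 64 + 144 ✓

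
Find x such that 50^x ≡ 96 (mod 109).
29

Baby-step giant-step with step n = ⌈√109⌉ = 11.
Baby steps 50^j mod 109 (j:value) for j=0..10: 0:1, 1:50, 2:102, 3:86, 4:49, 5:52, 6:93, 7:72, 8:3, 9:41, 10:88.
Giant-step multiplier: 50^(-11) ≡ 50^(108-11) = 50^97 ≡ 30 (mod 109).
Giant steps γ_i = 96·30^i mod 109: γ_0=96, γ_1=46, γ_2=72 (in table at j=7).
x = i·n + j = 2·11 + 7 = 29.
Check: 50^29 ≡ 96 (mod 109).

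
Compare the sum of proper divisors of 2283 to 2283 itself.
deficient

Proper divisors of 2283: sum = 1 + 3 + 761 = 765
Since 765 < 2283, 2283 is deficient.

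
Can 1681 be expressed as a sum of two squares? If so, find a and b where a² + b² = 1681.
0² + 41² (a=0, b=41)

Factorization: 1681 = 41^2
By Fermat: n is sum of two squares iff every prime p ≡ 3 (mod 4) appears to even power.
All primes ≡ 3 (mod 4) appear to even power.
Search a = 0, 1, 2, … for 1681 - a² a perfect square: first hit at a = 0: 1681 - 0 = 1681 = 41².
1681 = 0² + 41² = 0 + 1681 ✓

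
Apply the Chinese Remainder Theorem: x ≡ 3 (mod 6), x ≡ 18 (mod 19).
75

Using Chinese Remainder Theorem:
M = 6 × 19 = 114
M1 = 19, M2 = 6
y1 = 19^(-1) mod 6 = 1
y2 = 6^(-1) mod 19 = 16
x = (3×19×1 + 18×6×16) mod 114 = 75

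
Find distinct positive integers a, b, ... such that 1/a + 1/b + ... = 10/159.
1/16 + 1/2544

Greedy algorithm:
10/159: ceiling(159/10) = 16, use 1/16
1/2544: ceiling(2544/1) = 2544, use 1/2544
Result: 10/159 = 1/16 + 1/2544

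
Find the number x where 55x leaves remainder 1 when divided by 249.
163

gcd(55, 249) = 1, so the inverse exists.
Extended Euclidean algorithm on (249, 55):
249 = 4 × 55 + 29  ⟹  29 = (1)·249 + (-4)·55
55 = 1 × 29 + 26  ⟹  26 = (-1)·249 + (5)·55
29 = 1 × 26 + 3  ⟹  3 = (2)·249 + (-9)·55
26 = 8 × 3 + 2  ⟹  2 = (-17)·249 + (77)·55
3 = 1 × 2 + 1  ⟹  1 = (19)·249 + (-86)·55
So (-86)·55 ≡ 1 (mod 249), i.e. 55^(-1) ≡ -86 ≡ 163 (mod 249).
Check: 55 × 163 = 8965 ≡ 1 (mod 249)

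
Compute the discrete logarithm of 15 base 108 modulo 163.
28

Baby-step giant-step with step n = ⌈√163⌉ = 13.
Baby steps 108^j mod 163 (j:value) for j=0..12: 0:1, 1:108, 2:91, 3:48, 4:131, 5:130, 6:22, 7:94, 8:46, 9:78, 10:111, 11:89, 12:158.
Giant-step multiplier: 108^(-13) ≡ 108^(162-13) = 108^149 ≡ 147 (mod 163).
Giant steps γ_i = 15·147^i mod 163: γ_0=15, γ_1=86, γ_2=91 (in table at j=2).
x = i·n + j = 2·13 + 2 = 28.
Check: 108^28 ≡ 15 (mod 163).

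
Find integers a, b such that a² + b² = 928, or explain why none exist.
12² + 28² (a=12, b=28)

Factorization: 928 = 2^5 × 29
By Fermat: n is sum of two squares iff every prime p ≡ 3 (mod 4) appears to even power.
All primes ≡ 3 (mod 4) appear to even power.
Search a = 0, 1, 2, … for 928 - a² a perfect square: first hit at a = 12: 928 - 144 = 784 = 28².
928 = 12² + 28² = 144 + 784 ✓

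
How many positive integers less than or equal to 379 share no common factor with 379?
378

379 = 379
φ(n) = n × ∏(1 - 1/p) for each prime p dividing n
φ(379) = 379 × (1 - 1/379) = 378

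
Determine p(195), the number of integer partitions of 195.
2580840212973

p(n) counts ways to write n as a sum of positive integers (order ignored).
Euler's pentagonal recurrence: p(k) = p(k-1) + p(k-2) - p(k-5) - p(k-7) + p(k-12) + p(k-15) - ... (offsets j(3j∓1)/2, signs ++--, p(0)=1, p(<0)=0).
DP table for k = 0..194: p(0)=1, p(1)=1, p(2)=2, p(3)=3, p(4)=5, p(5)=7, p(6)=11, p(7)=15, p(8)=22, p(9)=30, p(10)=42, p(11)=56, p(12)=77, p(13)=101, p(14)=135, p(15)=176, p(16)=231, p(17)=297, p(18)=385, p(19)=490, p(20)=627, p(21)=792, p(22)=1002, p(23)=1255, p(24)=1575, p(25)=1958, p(26)=2436, p(27)=3010, p(28)=3718, p(29)=4565, p(30)=5604, p(31)=6842, p(32)=8349, p(33)=10143, p(34)=12310, p(35)=14883, p(36)=17977, p(37)=21637, p(38)=26015, p(39)=31185, p(40)=37338, p(41)=44583, p(42)=53174, p(43)=63261, p(44)=75175, p(45)=89134, p(46)=105558, p(47)=124754, p(48)=147273, p(49)=173525, p(50)=204226, p(51)=239943, p(52)=281589, p(53)=329931, p(54)=386155, p(55)=451276, p(56)=526823, p(57)=614154, p(58)=715220, p(59)=831820, p(60)=966467, p(61)=1121505, p(62)=1300156, p(63)=1505499, p(64)=1741630, p(65)=2012558, p(66)=2323520, p(67)=2679689, p(68)=3087735, p(69)=3554345, p(70)=4087968, p(71)=4697205, p(72)=5392783, p(73)=6185689, p(74)=7089500, p(75)=8118264, p(76)=9289091, p(77)=10619863, p(78)=12132164, p(79)=13848650, p(80)=15796476, p(81)=18004327, p(82)=20506255, p(83)=23338469, p(84)=26543660, p(85)=30167357, p(86)=34262962, p(87)=38887673, p(88)=44108109, p(89)=49995925, p(90)=56634173, p(91)=64112359, p(92)=72533807, p(93)=82010177, p(94)=92669720, p(95)=104651419, p(96)=118114304, p(97)=133230930, p(98)=150198136, p(99)=169229875, p(100)=190569292, p(101)=214481126, p(102)=241265379, p(103)=271248950, p(104)=304801365, p(105)=342325709, p(106)=384276336, p(107)=431149389, p(108)=483502844, p(109)=541946240, p(110)=607163746, p(111)=679903203, p(112)=761002156, p(113)=851376628, p(114)=952050665, p(115)=1064144451, p(116)=1188908248, p(117)=1327710076, p(118)=1482074143, p(119)=1653668665, p(120)=1844349560, p(121)=2056148051, p(122)=2291320912, p(123)=2552338241, p(124)=2841940500, p(125)=3163127352, p(126)=3519222692, p(127)=3913864295, p(128)=4351078600, p(129)=4835271870, p(130)=5371315400, p(131)=5964539504, p(132)=6620830889, p(133)=7346629512, p(134)=8149040695, p(135)=9035836076, p(136)=10015581680, p(137)=11097645016, p(138)=12292341831, p(139)=13610949895, p(140)=15065878135, p(141)=16670689208, p(142)=18440293320, p(143)=20390982757, p(144)=22540654445, p(145)=24908858009, p(146)=27517052599, p(147)=30388671978, p(148)=33549419497, p(149)=37027355200, p(150)=40853235313, p(151)=45060624582, p(152)=49686288421, p(153)=54770336324, p(154)=60356673280, p(155)=66493182097, p(156)=73232243759, p(157)=80630964769, p(158)=88751778802, p(159)=97662728555, p(160)=107438159466, p(161)=118159068427, p(162)=129913904637, p(163)=142798995930, p(164)=156919475295, p(165)=172389800255, p(166)=189334822579, p(167)=207890420102, p(168)=228204732751, p(169)=250438925115, p(170)=274768617130, p(171)=301384802048, p(172)=330495499613, p(173)=362326859895, p(174)=397125074750, p(175)=435157697830, p(176)=476715857290, p(177)=522115831195, p(178)=571701605655, p(179)=625846753120, p(180)=684957390936, p(181)=749474411781, p(182)=819876908323, p(183)=896684817527, p(184)=980462880430, p(185)=1071823774337, p(186)=1171432692373, p(187)=1280011042268, p(188)=1398341745571, p(189)=1527273599625, p(190)=1667727404093, p(191)=1820701100652, p(192)=1987276856363, p(193)=2168627105469, p(194)=2366022741845.
Final step: p(195) = p(194) + p(193) - p(190) - p(188) + p(183) + p(180) - p(173) - p(169) + p(160) + p(155) - p(144) - p(138) + p(125) + p(118) - p(103) - p(95) + p(78) + p(69) - p(50) - p(40) + p(19) + p(8)
= 2366022741845 + 2168627105469 - 1667727404093 - 1398341745571 + 896684817527 + 684957390936 - 362326859895 - 250438925115 + 107438159466 + 66493182097 - 22540654445 - 12292341831 + 3163127352 + 1482074143 - 271248950 - 104651419 + 12132164 + 3554345 - 204226 - 37338 + 490 + 22
= 2580840212973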